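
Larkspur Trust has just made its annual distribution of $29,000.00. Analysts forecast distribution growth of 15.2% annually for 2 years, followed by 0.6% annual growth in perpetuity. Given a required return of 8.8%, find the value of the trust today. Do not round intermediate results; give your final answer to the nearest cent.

$462086.08

D_1 = 33408.00000
D_2 = 38486.01600
Terminal value at year 2: TV = D_2×(1+g_2)/(r−g_2) = 38716.93210/0.082 = 472157.70849
P_0 = D_1/(1+r)^1 + D_2/(1+r)^2 + TV/(1+r)^2
    = 30705.88235 + 32512.11073 + 398868.09013 = 462086.08321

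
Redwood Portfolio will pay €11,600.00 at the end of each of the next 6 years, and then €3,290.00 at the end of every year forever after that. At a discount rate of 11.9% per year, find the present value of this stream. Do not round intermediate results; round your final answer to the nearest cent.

€61909.84

PV of 6-year annuity: €11,600.00 × [1 − (1+0.119)^−6] / 0.119 = 47827.70478
Perpetuity value at year 6: €3,290.00 / 0.119 = 27647.05882
PV of perpetuity: 27647.05882 / (1+0.119)^6 = 14082.13221
Total PV = 47827.70478 + 14082.13221 = 61909.83699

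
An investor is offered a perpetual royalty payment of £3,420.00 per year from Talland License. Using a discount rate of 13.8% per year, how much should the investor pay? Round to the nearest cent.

£24782.61

Level perpetuity: PV = C / r = £3,420.00 / 0.138 = £24,782.61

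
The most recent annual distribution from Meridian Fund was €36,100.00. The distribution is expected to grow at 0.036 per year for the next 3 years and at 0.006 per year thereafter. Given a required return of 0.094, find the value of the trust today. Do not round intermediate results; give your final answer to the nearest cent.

€447686.29

D_1 = 37399.60000
D_2 = 38745.98560
D_3 = 40140.84108
Terminal value at year 3: TV = D_3×(1+g_2)/(r−g_2) = 40381.68613/0.088 = 458882.79691
P_0 = D_1/(1+r)^1 + D_2/(1+r)^2 + D_3/(1+r)^3 + TV/(1+r)^3
    = 34186.10603 + 32373.67994 + 30657.34224 + 350469.16246 = 447686.29067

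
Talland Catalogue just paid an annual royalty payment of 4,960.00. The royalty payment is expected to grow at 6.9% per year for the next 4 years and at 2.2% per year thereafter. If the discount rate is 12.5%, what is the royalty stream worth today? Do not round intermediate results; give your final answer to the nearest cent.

D_1 = 5302.24000
D_2 = 5668.09456
D_3 = 6059.19308
D_4 = 6477.27741
Terminal value at year 4: TV = D_4×(1+g_2)/(r−g_2) = 6619.77751/0.103 = 64269.68457
P_0 = D_1/(1+r)^1 + D_2/(1+r)^2 + D_3/(1+r)^3 + D_4/(1+r)^4 + TV/(1+r)^4
    = 4713.10222 + 4478.49447 + 4255.56496 + 4043.73240 + 40123.24767 = 57614.14173

57614.14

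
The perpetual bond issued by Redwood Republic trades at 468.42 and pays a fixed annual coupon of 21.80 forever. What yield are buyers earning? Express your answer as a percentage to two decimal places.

4.65%

P = C/r ⇒ r = C/P = 21.80/468.42 = 0.046539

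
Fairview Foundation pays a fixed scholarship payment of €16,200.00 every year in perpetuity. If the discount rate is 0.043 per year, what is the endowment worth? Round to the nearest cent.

Level perpetuity: PV = C / r = €16,200.00 / 0.043 = €376,744.19

€376744.19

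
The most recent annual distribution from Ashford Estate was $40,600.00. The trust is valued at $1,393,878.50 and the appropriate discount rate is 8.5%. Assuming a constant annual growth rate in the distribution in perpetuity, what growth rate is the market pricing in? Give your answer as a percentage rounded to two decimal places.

P = D₀(1+g)/(r−g) ⇒ P(r−g) = D₀(1+g) ⇒ g(P+D₀) = P·r − D₀
g = (P·r − D₀)/(P + D₀) = ($1,393,878.50×0.085 − $40,600.00) / ($1,393,878.50 + $40,600.00) = 0.054291

5.43%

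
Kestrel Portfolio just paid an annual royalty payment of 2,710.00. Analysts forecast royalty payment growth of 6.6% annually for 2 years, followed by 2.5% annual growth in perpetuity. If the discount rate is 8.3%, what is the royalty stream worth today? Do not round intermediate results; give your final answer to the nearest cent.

D_1 = 2888.86000
D_2 = 3079.52476
Terminal value at year 2: TV = D_2×(1+g_2)/(r−g_2) = 3156.51288/0.058 = 54422.63584
P_0 = D_1/(1+r)^1 + D_2/(1+r)^2 + TV/(1+r)^2
    = 2667.46076 + 2625.58926 + 46400.49983 = 51693.54985

51693.55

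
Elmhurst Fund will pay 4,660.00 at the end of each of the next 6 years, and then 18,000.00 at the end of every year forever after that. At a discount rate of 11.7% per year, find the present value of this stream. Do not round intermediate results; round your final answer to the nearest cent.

98530.79

PV of 6-year annuity: 4,660.00 × [1 − (1+0.117)^−6] / 0.117 = 19323.05684
Perpetuity value at year 6: 18,000.00 / 0.117 = 153846.15385
PV of perpetuity: 153846.15385 / (1+0.117)^6 = 79207.73685
Total PV = 19323.05684 + 79207.73685 = 98530.79370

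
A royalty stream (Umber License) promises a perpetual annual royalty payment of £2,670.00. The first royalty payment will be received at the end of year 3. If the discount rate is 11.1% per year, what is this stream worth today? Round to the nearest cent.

£19487.68

Value at end of year 2: C / r = £2,670.00 / 0.111 = £24,054.0541
Discount to today: PV = £24,054.0541 / (1 + 0.111)^2 = £24,054.0541 / 1.234321 = £19,487.68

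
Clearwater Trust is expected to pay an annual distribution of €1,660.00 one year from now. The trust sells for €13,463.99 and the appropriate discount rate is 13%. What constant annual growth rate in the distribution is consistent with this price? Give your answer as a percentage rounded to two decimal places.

0.67%

P = D₁/(r−g) ⇒ g = r − D₁/P = 0.13 − €1,660.00/€13,463.99 = 0.006708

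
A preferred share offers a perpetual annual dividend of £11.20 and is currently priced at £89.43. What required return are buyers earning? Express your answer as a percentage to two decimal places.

P = C/r ⇒ r = C/P = £11.20/£89.43 = 0.125238

12.52%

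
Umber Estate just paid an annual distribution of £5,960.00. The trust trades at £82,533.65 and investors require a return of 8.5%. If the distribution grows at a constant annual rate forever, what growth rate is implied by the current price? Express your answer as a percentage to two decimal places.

1.19%

P = D₀(1+g)/(r−g) ⇒ P(r−g) = D₀(1+g) ⇒ g(P+D₀) = P·r − D₀
g = (P·r − D₀)/(P + D₀) = (£82,533.65×0.085 − £5,960.00) / (£82,533.65 + £5,960.00) = 0.011926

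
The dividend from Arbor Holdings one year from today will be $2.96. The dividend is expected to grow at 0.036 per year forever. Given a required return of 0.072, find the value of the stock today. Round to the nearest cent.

Growing perpetuity: P = D₁ / (r − g) = $2.9600 / (0.072 − 0.036) = $82.22

$82.22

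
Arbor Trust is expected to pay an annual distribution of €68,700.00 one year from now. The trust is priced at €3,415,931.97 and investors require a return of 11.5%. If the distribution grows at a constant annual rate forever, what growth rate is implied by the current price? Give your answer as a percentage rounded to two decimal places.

P = D₁/(r−g) ⇒ g = r − D₁/P = 0.115 − €68,700.00/€3,415,931.97 = 0.094888

9.49%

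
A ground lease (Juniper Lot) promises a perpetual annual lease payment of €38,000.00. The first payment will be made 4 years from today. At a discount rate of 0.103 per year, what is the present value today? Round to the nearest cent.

Value at end of year 3: C / r = €38,000.00 / 0.103 = €368,932.0388
Discount to today: PV = €368,932.0388 / (1 + 0.103)^3 = €368,932.0388 / 1.341920 = €274,928.55

€274928.55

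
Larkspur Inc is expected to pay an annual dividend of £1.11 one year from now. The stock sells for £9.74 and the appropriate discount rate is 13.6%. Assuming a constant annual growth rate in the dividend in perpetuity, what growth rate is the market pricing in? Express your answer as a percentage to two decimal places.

P = D₁/(r−g) ⇒ g = r − D₁/P = 0.136 − £1.11/£9.74 = 0.022037

2.20%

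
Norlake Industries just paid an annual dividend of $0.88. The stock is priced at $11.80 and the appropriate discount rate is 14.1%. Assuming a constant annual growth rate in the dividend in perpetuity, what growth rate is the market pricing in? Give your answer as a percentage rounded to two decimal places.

P = D₀(1+g)/(r−g) ⇒ P(r−g) = D₀(1+g) ⇒ g(P+D₀) = P·r − D₀
g = (P·r − D₀)/(P + D₀) = ($11.80×0.141 − $0.88) / ($11.80 + $0.88) = 0.061814

6.18%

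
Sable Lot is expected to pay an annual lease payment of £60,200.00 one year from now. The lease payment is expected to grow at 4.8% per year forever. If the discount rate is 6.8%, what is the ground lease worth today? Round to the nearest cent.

£3010000.00

Growing perpetuity: P = D₁ / (r − g) = £60,200.0000 / (0.068 − 0.048) = £3,010,000.00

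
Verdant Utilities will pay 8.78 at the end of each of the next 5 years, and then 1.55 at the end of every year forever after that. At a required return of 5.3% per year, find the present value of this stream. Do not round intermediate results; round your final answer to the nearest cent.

PV of 5-year annuity: 8.78 × [1 − (1+0.053)^−5] / 0.053 = 37.69962
Perpetuity value at year 5: 1.55 / 0.053 = 29.24528
PV of perpetuity: 29.24528 / (1+0.053)^5 = 22.58988
Total PV = 37.69962 + 22.58988 = 60.28951

60.29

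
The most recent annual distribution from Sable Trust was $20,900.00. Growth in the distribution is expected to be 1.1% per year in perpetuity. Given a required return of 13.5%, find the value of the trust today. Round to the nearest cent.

$170402.42

D₁ = D₀ × (1 + g) = $20,900.00 × 1.011 = $21,129.9000
Growing perpetuity: P = D₁ / (r − g) = $21,129.9000 / (0.135 − 0.011) = $170,402.42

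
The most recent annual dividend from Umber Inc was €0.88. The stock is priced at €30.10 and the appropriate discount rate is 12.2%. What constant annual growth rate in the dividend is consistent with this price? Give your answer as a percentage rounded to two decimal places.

9.01%

P = D₀(1+g)/(r−g) ⇒ P(r−g) = D₀(1+g) ⇒ g(P+D₀) = P·r − D₀
g = (P·r − D₀)/(P + D₀) = (€30.10×0.122 − €0.88) / (€30.10 + €0.88) = 0.090129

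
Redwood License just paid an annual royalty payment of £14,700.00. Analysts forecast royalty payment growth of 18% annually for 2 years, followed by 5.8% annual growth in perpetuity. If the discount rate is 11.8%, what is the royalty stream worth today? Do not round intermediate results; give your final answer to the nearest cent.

D_1 = 17346.00000
D_2 = 20468.28000
Terminal value at year 2: TV = D_2×(1+g_2)/(r−g_2) = 21655.44024/0.06 = 360924.00400
P_0 = D_1/(1+r)^1 + D_2/(1+r)^2 + TV/(1+r)^2
    = 15515.20572 + 16375.61964 + 288756.75961 = 320647.58497

£320647.58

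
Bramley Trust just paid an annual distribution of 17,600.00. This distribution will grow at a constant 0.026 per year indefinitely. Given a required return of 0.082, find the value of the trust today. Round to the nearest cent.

D₁ = D₀ × (1 + g) = 17,600.00 × 1.026 = 18,057.6000
Growing perpetuity: P = D₁ / (r − g) = 18,057.6000 / (0.082 − 0.026) = 322,457.14

322457.14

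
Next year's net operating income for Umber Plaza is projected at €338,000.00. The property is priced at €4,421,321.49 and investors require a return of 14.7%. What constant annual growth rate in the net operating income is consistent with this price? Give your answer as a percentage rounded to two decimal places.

P = D₁/(r−g) ⇒ g = r − D₁/P = 0.147 − €338,000.00/€4,421,321.49 = 0.070552

7.06%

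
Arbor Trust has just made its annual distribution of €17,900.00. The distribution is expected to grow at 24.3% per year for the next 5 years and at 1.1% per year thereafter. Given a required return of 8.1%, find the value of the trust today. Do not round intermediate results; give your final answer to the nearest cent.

€658413.83

D_1 = 22249.70000
D_2 = 27656.37710
D_3 = 34376.87674
D_4 = 42730.45778
D_5 = 53113.95902
Terminal value at year 5: TV = D_5×(1+g_2)/(r−g_2) = 53698.21257/0.07 = 767117.32246
P_0 = D_1/(1+r)^1 + D_2/(1+r)^2 + D_3/(1+r)^3 + D_4/(1+r)^4 + D_5/(1+r)^5 + TV/(1+r)^5
    = 20582.51619 + 23667.03758 + 27213.80917 + 31292.10434 + 35981.57789 + 519676.78924 = 658413.83441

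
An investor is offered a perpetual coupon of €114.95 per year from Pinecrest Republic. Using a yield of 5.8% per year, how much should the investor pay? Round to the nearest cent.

€1981.90

Level perpetuity: PV = C / r = €114.95 / 0.058 = €1,981.90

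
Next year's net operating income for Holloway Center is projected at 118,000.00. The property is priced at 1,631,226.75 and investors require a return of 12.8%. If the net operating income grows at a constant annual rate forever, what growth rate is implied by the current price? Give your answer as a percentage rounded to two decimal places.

5.57%

P = D₁/(r−g) ⇒ g = r − D₁/P = 0.128 − 118,000.00/1,631,226.75 = 0.055662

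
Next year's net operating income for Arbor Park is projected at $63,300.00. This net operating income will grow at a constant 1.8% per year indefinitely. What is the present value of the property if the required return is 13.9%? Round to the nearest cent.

$523140.50

Growing perpetuity: P = D₁ / (r − g) = $63,300.0000 / (0.139 − 0.018) = $523,140.50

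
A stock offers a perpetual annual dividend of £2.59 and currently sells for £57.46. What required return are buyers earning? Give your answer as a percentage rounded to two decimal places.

P = C/r ⇒ r = C/P = £2.59/£57.46 = 0.045075

4.51%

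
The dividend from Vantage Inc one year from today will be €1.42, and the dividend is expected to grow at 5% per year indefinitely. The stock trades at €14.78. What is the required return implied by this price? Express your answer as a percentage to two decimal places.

P = D₁/(r − g) ⇒ r = D₁/P + g = €1.4200/€14.78 + 0.05 = 0.096076 + 0.05 = 0.146076

14.61%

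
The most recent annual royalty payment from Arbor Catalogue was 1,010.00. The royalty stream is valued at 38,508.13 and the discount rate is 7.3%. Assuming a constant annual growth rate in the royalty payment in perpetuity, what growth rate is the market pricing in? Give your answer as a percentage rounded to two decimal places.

4.56%

P = D₀(1+g)/(r−g) ⇒ P(r−g) = D₀(1+g) ⇒ g(P+D₀) = P·r − D₀
g = (P·r − D₀)/(P + D₀) = (38,508.13×0.073 − 1,010.00) / (38,508.13 + 1,010.00) = 0.045576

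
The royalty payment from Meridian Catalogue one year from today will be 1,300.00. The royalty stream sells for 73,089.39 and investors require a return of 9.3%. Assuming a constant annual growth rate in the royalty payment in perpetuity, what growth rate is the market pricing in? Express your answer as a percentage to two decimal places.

7.52%

P = D₁/(r−g) ⇒ g = r − D₁/P = 0.093 − 1,300.00/73,089.39 = 0.075214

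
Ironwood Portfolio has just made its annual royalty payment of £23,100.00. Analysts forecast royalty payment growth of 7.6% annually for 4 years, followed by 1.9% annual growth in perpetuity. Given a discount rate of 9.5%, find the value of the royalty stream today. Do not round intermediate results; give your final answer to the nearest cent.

D_1 = 24855.60000
D_2 = 26744.62560
D_3 = 28777.21715
D_4 = 30964.28565
Terminal value at year 4: TV = D_4×(1+g_2)/(r−g_2) = 31552.60708/0.076 = 415165.88258
P_0 = D_1/(1+r)^1 + D_2/(1+r)^2 + D_3/(1+r)^3 + D_4/(1+r)^4 + TV/(1+r)^4
    = 22699.17808 + 22305.31107 + 21918.27827 + 21537.96111 + 288778.71545 = 377239.44398

£377239.44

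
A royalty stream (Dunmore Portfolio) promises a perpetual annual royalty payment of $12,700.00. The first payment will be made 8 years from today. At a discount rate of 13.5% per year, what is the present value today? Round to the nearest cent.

Value at end of year 7: C / r = $12,700.00 / 0.135 = $94,074.0741
Discount to today: PV = $94,074.0741 / (1 + 0.135)^7 = $94,074.0741 / 2.426448 = $38,770.28

$38770.28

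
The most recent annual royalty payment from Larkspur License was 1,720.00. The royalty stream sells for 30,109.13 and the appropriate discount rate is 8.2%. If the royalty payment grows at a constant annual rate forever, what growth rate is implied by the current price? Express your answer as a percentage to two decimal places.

P = D₀(1+g)/(r−g) ⇒ P(r−g) = D₀(1+g) ⇒ g(P+D₀) = P·r − D₀
g = (P·r − D₀)/(P + D₀) = (30,109.13×0.082 − 1,720.00) / (30,109.13 + 1,720.00) = 0.023530

2.35%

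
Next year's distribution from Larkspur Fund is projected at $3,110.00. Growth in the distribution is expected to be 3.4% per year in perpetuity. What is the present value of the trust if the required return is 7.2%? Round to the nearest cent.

$81842.11

Growing perpetuity: P = D₁ / (r − g) = $3,110.0000 / (0.072 − 0.034) = $81,842.11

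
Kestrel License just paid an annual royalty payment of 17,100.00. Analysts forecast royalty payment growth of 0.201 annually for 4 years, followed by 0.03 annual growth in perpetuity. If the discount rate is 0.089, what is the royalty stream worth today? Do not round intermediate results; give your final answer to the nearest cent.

529503.43

D_1 = 20537.10000
D_2 = 24665.05710
D_3 = 29622.73358
D_4 = 35576.90303
Terminal value at year 4: TV = D_4×(1+g_2)/(r−g_2) = 36644.21012/0.059 = 621088.30707
P_0 = D_1/(1+r)^1 + D_2/(1+r)^2 + D_3/(1+r)^3 + D_4/(1+r)^4 + TV/(1+r)^4
    = 18858.67769 + 20798.22948 + 22937.25767 + 25296.27774 + 441612.98431 = 529503.42689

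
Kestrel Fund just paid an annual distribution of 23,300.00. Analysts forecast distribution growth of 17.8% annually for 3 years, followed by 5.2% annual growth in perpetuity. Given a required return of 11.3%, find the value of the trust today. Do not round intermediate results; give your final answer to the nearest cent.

D_1 = 27447.40000
D_2 = 32333.03720
D_3 = 38088.31782
Terminal value at year 3: TV = D_3×(1+g_2)/(r−g_2) = 40068.91035/0.061 = 656867.38276
P_0 = D_1/(1+r)^1 + D_2/(1+r)^2 + D_3/(1+r)^3 + TV/(1+r)^3
    = 24660.73675 + 26100.94150 + 27625.25524 + 476422.43469 = 554809.36818

554809.37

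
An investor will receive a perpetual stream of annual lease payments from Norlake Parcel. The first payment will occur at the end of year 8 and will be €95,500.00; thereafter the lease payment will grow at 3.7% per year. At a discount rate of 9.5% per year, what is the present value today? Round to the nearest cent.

€872321.43

Value at end of year 7: C₁ / (r − g) = €95,500.00 / (0.095 − 0.037) = €1,646,551.7241
Discount to today: PV = €1,646,551.7241 / (1 + 0.095)^7 = €1,646,551.7241 / 1.887552 = €872,321.43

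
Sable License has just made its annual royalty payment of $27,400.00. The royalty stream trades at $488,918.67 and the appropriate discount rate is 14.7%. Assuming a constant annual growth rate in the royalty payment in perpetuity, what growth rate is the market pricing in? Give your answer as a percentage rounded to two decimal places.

P = D₀(1+g)/(r−g) ⇒ P(r−g) = D₀(1+g) ⇒ g(P+D₀) = P·r − D₀
g = (P·r − D₀)/(P + D₀) = ($488,918.67×0.147 − $27,400.00) / ($488,918.67 + $27,400.00) = 0.086131

8.61%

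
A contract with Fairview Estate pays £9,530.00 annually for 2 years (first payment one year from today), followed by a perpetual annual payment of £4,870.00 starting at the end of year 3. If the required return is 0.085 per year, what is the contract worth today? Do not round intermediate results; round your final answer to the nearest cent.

£65547.51

PV of 2-year annuity: £9,530.00 × [1 − (1+0.085)^−2] / 0.085 = 16878.71902
Perpetuity value at year 2: £4,870.00 / 0.085 = 57294.11765
PV of perpetuity: 57294.11765 / (1+0.085)^2 = 48668.79114
Total PV = 16878.71902 + 48668.79114 = 65547.51016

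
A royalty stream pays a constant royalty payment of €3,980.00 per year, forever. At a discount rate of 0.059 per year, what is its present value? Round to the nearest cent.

€67457.63

Level perpetuity: PV = C / r = €3,980.00 / 0.059 = €67,457.63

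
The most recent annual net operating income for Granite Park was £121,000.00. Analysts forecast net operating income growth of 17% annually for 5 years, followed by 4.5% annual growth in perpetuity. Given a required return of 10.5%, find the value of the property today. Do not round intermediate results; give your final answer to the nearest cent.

£3525099.82

D_1 = 141570.00000
D_2 = 165636.90000
D_3 = 193795.17300
D_4 = 226740.35241
D_5 = 265286.21232
Terminal value at year 5: TV = D_5×(1+g_2)/(r−g_2) = 277224.09187/0.06 = 4620401.53123
P_0 = D_1/(1+r)^1 + D_2/(1+r)^2 + D_3/(1+r)^3 + D_4/(1+r)^4 + D_5/(1+r)^5 + TV/(1+r)^5
    = 128117.64706 + 135653.97924 + 143633.62508 + 152082.66185 + 161028.70078 + 2804583.20521 = 3525099.81921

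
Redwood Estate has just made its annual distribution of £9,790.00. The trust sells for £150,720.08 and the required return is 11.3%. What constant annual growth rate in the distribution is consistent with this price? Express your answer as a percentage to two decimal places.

4.51%

P = D₀(1+g)/(r−g) ⇒ P(r−g) = D₀(1+g) ⇒ g(P+D₀) = P·r − D₀
g = (P·r − D₀)/(P + D₀) = (£150,720.08×0.113 − £9,790.00) / (£150,720.08 + £9,790.00) = 0.045115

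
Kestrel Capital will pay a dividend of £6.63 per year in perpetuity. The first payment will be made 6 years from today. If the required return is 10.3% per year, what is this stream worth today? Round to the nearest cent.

Value at end of year 5: C / r = £6.63 / 0.103 = £64.3689
Discount to today: PV = £64.3689 / (1 + 0.103)^5 = £64.3689 / 1.632592 = £39.43

£39.43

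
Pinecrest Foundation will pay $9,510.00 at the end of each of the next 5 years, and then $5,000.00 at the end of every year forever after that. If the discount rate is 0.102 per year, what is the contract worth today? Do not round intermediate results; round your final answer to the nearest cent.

$66029.06

PV of 5-year annuity: $9,510.00 × [1 − (1+0.102)^−5] / 0.102 = 35866.94233
Perpetuity value at year 5: $5,000.00 / 0.102 = 49019.60784
PV of perpetuity: 49019.60784 / (1+0.102)^5 = 30162.11976
Total PV = 35866.94233 + 30162.11976 = 66029.06209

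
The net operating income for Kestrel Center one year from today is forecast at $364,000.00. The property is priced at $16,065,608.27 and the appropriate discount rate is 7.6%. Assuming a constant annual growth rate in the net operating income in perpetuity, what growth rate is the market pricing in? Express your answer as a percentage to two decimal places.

5.33%

P = D₁/(r−g) ⇒ g = r − D₁/P = 0.076 − $364,000.00/$16,065,608.27 = 0.053343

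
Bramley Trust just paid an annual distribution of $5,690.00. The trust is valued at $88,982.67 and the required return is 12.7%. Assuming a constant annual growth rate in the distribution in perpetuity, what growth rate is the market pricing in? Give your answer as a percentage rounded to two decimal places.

5.93%

P = D₀(1+g)/(r−g) ⇒ P(r−g) = D₀(1+g) ⇒ g(P+D₀) = P·r − D₀
g = (P·r − D₀)/(P + D₀) = ($88,982.67×0.127 − $5,690.00) / ($88,982.67 + $5,690.00) = 0.059265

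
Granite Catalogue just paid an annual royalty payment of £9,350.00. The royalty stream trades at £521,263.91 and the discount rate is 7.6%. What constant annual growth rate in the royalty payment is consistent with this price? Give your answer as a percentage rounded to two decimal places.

5.70%

P = D₀(1+g)/(r−g) ⇒ P(r−g) = D₀(1+g) ⇒ g(P+D₀) = P·r − D₀
g = (P·r − D₀)/(P + D₀) = (£521,263.91×0.076 − £9,350.00) / (£521,263.91 + £9,350.00) = 0.057040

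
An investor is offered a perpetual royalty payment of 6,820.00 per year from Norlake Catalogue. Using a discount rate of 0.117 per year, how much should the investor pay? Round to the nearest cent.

Level perpetuity: PV = C / r = 6,820.00 / 0.117 = 58,290.60

58290.60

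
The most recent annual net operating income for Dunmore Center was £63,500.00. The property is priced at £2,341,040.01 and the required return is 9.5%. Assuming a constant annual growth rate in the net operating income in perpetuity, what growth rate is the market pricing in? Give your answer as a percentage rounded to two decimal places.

P = D₀(1+g)/(r−g) ⇒ P(r−g) = D₀(1+g) ⇒ g(P+D₀) = P·r − D₀
g = (P·r − D₀)/(P + D₀) = (£2,341,040.01×0.095 − £63,500.00) / (£2,341,040.01 + £63,500.00) = 0.066083

6.61%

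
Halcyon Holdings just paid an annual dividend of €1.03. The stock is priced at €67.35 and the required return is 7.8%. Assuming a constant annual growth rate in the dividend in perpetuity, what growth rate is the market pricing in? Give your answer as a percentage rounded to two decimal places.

6.18%

P = D₀(1+g)/(r−g) ⇒ P(r−g) = D₀(1+g) ⇒ g(P+D₀) = P·r − D₀
g = (P·r − D₀)/(P + D₀) = (€67.35×0.078 − €1.03) / (€67.35 + €1.03) = 0.061762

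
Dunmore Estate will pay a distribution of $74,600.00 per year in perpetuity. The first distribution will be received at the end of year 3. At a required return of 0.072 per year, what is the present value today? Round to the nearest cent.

$901605.93

Value at end of year 2: C / r = $74,600.00 / 0.072 = $1,036,111.1111
Discount to today: PV = $1,036,111.1111 / (1 + 0.072)^2 = $1,036,111.1111 / 1.149184 = $901,605.93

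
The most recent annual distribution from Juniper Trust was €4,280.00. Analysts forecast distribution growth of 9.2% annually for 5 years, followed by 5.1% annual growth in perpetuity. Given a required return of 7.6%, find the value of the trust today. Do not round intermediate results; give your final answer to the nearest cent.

€216086.58

D_1 = 4673.76000
D_2 = 5103.74592
D_3 = 5573.29054
D_4 = 6086.03327
D_5 = 6645.94834
Terminal value at year 5: TV = D_5×(1+g_2)/(r−g_2) = 6984.89170/0.025 = 279395.66805
P_0 = D_1/(1+r)^1 + D_2/(1+r)^2 + D_3/(1+r)^3 + D_4/(1+r)^4 + D_5/(1+r)^5 + TV/(1+r)^5
    = 4343.64312 + 4408.23261 + 4473.78254 + 4540.30719 + 4607.82105 + 193712.79685 = 216086.58335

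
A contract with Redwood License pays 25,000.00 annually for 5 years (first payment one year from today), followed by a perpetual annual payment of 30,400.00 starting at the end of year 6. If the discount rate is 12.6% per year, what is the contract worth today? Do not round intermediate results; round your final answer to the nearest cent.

222089.95

PV of 5-year annuity: 25,000.00 × [1 − (1+0.126)^−5] / 0.126 = 88795.79966
Perpetuity value at year 5: 30,400.00 / 0.126 = 241269.84127
PV of perpetuity: 241269.84127 / (1+0.126)^5 = 133294.14888
Total PV = 88795.79966 + 133294.14888 = 222089.94854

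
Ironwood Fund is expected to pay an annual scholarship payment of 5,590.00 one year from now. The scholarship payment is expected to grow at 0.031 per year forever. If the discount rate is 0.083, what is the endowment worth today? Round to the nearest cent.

107500.00

Growing perpetuity: P = D₁ / (r − g) = 5,590.0000 / (0.083 − 0.031) = 107,500.00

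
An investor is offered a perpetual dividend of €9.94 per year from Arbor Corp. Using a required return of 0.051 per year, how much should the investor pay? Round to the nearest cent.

€194.90

Level perpetuity: PV = C / r = €9.94 / 0.051 = €194.90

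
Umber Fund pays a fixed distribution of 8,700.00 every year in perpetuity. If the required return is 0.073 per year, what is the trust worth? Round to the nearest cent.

119178.08

Level perpetuity: PV = C / r = 8,700.00 / 0.073 = 119,178.08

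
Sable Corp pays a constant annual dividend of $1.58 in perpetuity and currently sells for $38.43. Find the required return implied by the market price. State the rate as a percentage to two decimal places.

P = C/r ⇒ r = C/P = $1.58/$38.43 = 0.041114

4.11%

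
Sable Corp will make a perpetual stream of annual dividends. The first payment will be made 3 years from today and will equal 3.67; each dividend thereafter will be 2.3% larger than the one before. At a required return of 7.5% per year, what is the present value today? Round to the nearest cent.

61.07

Value at end of year 2: C₁ / (r − g) = 3.67 / (0.075 − 0.023) = 70.5769
Discount to today: PV = 70.5769 / (1 + 0.075)^2 = 70.5769 / 1.155625 = 61.07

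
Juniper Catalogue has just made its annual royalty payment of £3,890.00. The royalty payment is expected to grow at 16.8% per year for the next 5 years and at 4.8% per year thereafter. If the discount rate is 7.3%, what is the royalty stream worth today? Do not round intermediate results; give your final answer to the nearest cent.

£274489.99

D_1 = 4543.52000
D_2 = 5306.83136
D_3 = 6198.37903
D_4 = 7239.70671
D_5 = 8455.97743
Terminal value at year 5: TV = D_5×(1+g_2)/(r−g_2) = 8861.86435/0.025 = 354474.57394
P_0 = D_1/(1+r)^1 + D_2/(1+r)^2 + D_3/(1+r)^3 + D_4/(1+r)^4 + D_5/(1+r)^5 + TV/(1+r)^5
    = 4234.40820 + 4609.30921 + 5017.40275 + 5461.62760 + 5945.18270 + 249222.05879 = 274489.98926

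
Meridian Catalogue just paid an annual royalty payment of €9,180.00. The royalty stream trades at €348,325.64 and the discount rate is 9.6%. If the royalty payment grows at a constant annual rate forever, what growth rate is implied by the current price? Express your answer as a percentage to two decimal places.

P = D₀(1+g)/(r−g) ⇒ P(r−g) = D₀(1+g) ⇒ g(P+D₀) = P·r − D₀
g = (P·r − D₀)/(P + D₀) = (€348,325.64×0.096 − €9,180.00) / (€348,325.64 + €9,180.00) = 0.067857

6.79%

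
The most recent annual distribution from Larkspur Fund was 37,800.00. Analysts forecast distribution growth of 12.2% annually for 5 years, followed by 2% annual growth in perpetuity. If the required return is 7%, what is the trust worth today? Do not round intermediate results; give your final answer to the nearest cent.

D_1 = 42411.60000
D_2 = 47585.81520
D_3 = 53391.28465
D_4 = 59905.02138
D_5 = 67213.43399
Terminal value at year 5: TV = D_5×(1+g_2)/(r−g_2) = 68557.70267/0.05 = 1371154.05341
P_0 = D_1/(1+r)^1 + D_2/(1+r)^2 + D_3/(1+r)^3 + D_4/(1+r)^4 + D_5/(1+r)^5 + TV/(1+r)^5
    = 39637.00935 + 41563.29391 + 43583.19231 + 45701.25399 + 47922.24951 + 977613.89003 = 1196020.88909

1196020.89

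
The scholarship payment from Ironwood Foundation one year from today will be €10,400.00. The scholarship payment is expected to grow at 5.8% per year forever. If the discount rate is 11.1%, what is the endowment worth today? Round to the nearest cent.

Growing perpetuity: P = D₁ / (r − g) = €10,400.0000 / (0.111 − 0.058) = €196,226.42

€196226.42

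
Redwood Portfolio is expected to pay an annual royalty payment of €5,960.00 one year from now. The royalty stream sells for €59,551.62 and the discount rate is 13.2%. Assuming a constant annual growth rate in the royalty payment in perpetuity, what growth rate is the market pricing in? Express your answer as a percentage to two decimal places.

P = D₁/(r−g) ⇒ g = r − D₁/P = 0.132 − €5,960.00/€59,551.62 = 0.031919

3.19%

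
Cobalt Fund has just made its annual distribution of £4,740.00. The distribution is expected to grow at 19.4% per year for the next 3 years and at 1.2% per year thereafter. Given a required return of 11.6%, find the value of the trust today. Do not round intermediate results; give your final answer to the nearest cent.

D_1 = 5659.56000
D_2 = 6757.51464
D_3 = 8068.47248
Terminal value at year 3: TV = D_3×(1+g_2)/(r−g_2) = 8165.29415/0.104 = 78512.44375
P_0 = D_1/(1+r)^1 + D_2/(1+r)^2 + D_3/(1+r)^3 + TV/(1+r)^3
    = 5071.29032 + 5425.73535 + 5804.95341 + 56486.66200 = 72788.64107

£72788.64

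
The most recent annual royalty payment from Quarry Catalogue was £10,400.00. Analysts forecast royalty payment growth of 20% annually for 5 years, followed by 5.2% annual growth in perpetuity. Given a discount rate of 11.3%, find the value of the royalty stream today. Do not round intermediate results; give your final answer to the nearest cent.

£326848.00

D_1 = 12480.00000
D_2 = 14976.00000
D_3 = 17971.20000
D_4 = 21565.44000
D_5 = 25878.52800
Terminal value at year 5: TV = D_5×(1+g_2)/(r−g_2) = 27224.21146/0.061 = 446298.54846
P_0 = D_1/(1+r)^1 + D_2/(1+r)^2 + D_3/(1+r)^3 + D_4/(1+r)^4 + D_5/(1+r)^5 + TV/(1+r)^5
    = 11212.93801 + 12089.42103 + 13034.41620 + 14053.27893 + 15151.78321 + 261306.16290 = 326848.00028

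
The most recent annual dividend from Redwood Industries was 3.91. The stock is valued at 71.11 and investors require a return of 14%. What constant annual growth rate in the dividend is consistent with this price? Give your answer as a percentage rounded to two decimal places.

8.06%

P = D₀(1+g)/(r−g) ⇒ P(r−g) = D₀(1+g) ⇒ g(P+D₀) = P·r − D₀
g = (P·r − D₀)/(P + D₀) = (71.11×0.14 − 3.91) / (71.11 + 3.91) = 0.080584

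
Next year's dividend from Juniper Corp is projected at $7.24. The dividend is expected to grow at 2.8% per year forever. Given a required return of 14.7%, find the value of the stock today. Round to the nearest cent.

Growing perpetuity: P = D₁ / (r − g) = $7.2400 / (0.147 − 0.028) = $60.84

$60.84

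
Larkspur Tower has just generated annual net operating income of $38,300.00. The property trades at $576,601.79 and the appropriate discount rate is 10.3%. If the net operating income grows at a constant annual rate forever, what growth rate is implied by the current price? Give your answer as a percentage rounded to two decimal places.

P = D₀(1+g)/(r−g) ⇒ P(r−g) = D₀(1+g) ⇒ g(P+D₀) = P·r − D₀
g = (P·r − D₀)/(P + D₀) = ($576,601.79×0.103 − $38,300.00) / ($576,601.79 + $38,300.00) = 0.034298

3.43%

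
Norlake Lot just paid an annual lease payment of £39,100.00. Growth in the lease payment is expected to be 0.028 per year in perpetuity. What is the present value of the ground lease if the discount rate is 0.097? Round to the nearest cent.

D₁ = D₀ × (1 + g) = £39,100.00 × 1.028 = £40,194.8000
Growing perpetuity: P = D₁ / (r − g) = £40,194.8000 / (0.097 − 0.028) = £582,533.33

£582533.33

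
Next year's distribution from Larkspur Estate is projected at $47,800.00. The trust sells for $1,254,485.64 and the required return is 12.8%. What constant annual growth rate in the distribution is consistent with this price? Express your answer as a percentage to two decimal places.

P = D₁/(r−g) ⇒ g = r − D₁/P = 0.128 − $47,800.00/$1,254,485.64 = 0.089897

8.99%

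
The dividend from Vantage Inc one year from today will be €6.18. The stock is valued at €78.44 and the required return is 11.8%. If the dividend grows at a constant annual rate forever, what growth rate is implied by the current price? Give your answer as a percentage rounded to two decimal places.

3.92%

P = D₁/(r−g) ⇒ g = r − D₁/P = 0.118 − €6.18/€78.44 = 0.039214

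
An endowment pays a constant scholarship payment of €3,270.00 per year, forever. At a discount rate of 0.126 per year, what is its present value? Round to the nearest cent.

€25952.38

Level perpetuity: PV = C / r = €3,270.00 / 0.126 = €25,952.38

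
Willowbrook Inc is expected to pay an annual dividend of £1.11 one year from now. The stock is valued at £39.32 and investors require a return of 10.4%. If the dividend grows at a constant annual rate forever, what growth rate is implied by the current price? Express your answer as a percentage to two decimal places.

P = D₁/(r−g) ⇒ g = r − D₁/P = 0.104 − £1.11/£39.32 = 0.075770

7.58%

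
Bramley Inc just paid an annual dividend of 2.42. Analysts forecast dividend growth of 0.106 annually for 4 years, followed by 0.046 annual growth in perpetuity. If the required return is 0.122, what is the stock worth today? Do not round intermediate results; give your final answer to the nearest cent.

40.79

D_1 = 2.67652
D_2 = 2.96023
D_3 = 3.27402
D_4 = 3.62106
Terminal value at year 4: TV = D_4×(1+g_2)/(r−g_2) = 3.78763/0.076 = 49.83724
P_0 = D_1/(1+r)^1 + D_2/(1+r)^2 + D_3/(1+r)^3 + D_4/(1+r)^4 + TV/(1+r)^4
    = 2.38549 + 2.35147 + 2.31794 + 2.28489 + 31.44724 = 40.78703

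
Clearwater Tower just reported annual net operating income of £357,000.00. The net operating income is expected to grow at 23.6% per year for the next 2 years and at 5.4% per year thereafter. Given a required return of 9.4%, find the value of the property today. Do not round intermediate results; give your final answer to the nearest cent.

D_1 = 441252.00000
D_2 = 545387.47200
Terminal value at year 2: TV = D_2×(1+g_2)/(r−g_2) = 574838.39549/0.04 = 14370959.88720
P_0 = D_1/(1+r)^1 + D_2/(1+r)^2 + TV/(1+r)^2
    = 403338.20841 + 455691.06544 + 12007459.57441 = 12866488.84826

£12866488.85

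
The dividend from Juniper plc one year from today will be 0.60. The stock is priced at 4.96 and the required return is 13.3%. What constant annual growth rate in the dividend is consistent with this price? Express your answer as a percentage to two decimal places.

P = D₁/(r−g) ⇒ g = r − D₁/P = 0.133 − 0.60/4.96 = 0.012032

1.20%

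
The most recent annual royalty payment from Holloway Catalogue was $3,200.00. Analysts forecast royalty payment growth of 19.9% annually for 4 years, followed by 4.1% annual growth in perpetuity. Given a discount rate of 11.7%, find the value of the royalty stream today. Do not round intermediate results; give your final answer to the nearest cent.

D_1 = 3836.80000
D_2 = 4600.32320
D_3 = 5515.78752
D_4 = 6613.42923
Terminal value at year 4: TV = D_4×(1+g_2)/(r−g_2) = 6884.57983/0.076 = 90586.57673
P_0 = D_1/(1+r)^1 + D_2/(1+r)^2 + D_3/(1+r)^3 + D_4/(1+r)^4 + TV/(1+r)^4
    = 3434.91495 + 3687.07522 + 3957.74682 + 4248.28866 + 58190.37494 = 73518.40059

$73518.40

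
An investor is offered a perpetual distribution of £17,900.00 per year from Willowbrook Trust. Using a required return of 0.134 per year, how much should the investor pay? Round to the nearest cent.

Level perpetuity: PV = C / r = £17,900.00 / 0.134 = £133,582.09

£133582.09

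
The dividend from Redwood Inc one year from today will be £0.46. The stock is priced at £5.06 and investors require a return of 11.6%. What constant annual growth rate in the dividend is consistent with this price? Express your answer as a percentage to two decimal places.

2.51%

P = D₁/(r−g) ⇒ g = r − D₁/P = 0.116 − £0.46/£5.06 = 0.025091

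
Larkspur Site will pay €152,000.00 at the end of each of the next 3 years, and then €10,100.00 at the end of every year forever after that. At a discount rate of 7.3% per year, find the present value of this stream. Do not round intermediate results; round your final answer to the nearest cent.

PV of 3-year annuity: €152,000.00 × [1 − (1+0.073)^−3] / 0.073 = 396719.70417
Perpetuity value at year 3: €10,100.00 / 0.073 = 138356.16438
PV of perpetuity: 138356.16438 / (1+0.073)^3 = 111995.18404
Total PV = 396719.70417 + 111995.18404 = 508714.88821

€508714.89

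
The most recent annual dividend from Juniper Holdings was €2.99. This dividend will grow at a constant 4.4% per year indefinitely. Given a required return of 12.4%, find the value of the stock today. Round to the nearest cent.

€39.02

D₁ = D₀ × (1 + g) = €2.99 × 1.044 = €3.1216
Growing perpetuity: P = D₁ / (r − g) = €3.1216 / (0.124 − 0.044) = €39.02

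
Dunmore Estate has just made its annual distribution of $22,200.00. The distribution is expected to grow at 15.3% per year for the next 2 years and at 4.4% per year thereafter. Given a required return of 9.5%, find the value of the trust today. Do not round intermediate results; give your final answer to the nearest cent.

$551854.35

D_1 = 25596.60000
D_2 = 29512.87980
Terminal value at year 2: TV = D_2×(1+g_2)/(r−g_2) = 30811.44651/0.051 = 604146.01002
P_0 = D_1/(1+r)^1 + D_2/(1+r)^2 + TV/(1+r)^2
    = 23375.89041 + 24614.06543 + 503864.39818 = 551854.35402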